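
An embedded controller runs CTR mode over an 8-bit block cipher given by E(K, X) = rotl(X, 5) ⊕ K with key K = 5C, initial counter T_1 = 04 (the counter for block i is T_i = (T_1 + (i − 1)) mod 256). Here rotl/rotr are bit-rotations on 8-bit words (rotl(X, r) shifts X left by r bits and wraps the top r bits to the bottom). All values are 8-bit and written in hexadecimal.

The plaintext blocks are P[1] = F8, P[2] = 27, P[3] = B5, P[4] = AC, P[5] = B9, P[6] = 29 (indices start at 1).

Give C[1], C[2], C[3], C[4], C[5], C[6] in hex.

CTR encryption: S_i = E(K, T_i) where T_i is the counter for block i; C_i = P_i ⊕ S_i.
C[1]: T = 04, S = E(K, T) = DC; F8 ⊕ DC = 24.
C[2]: T = 05, S = E(K, T) = FC; 27 ⊕ FC = DB.
C[3]: T = 06, S = E(K, T) = 9C; B5 ⊕ 9C = 29.
C[4]: T = 07, S = E(K, T) = BC; AC ⊕ BC = 10.
C[5]: T = 08, S = E(K, T) = 5D; B9 ⊕ 5D = E4.
C[6]: T = 09, S = E(K, T) = 7D; 29 ⊕ 7D = 54.

C[1] = 24, C[2] = DB, C[3] = 29, C[4] = 10, C[5] = E4, C[6] = 54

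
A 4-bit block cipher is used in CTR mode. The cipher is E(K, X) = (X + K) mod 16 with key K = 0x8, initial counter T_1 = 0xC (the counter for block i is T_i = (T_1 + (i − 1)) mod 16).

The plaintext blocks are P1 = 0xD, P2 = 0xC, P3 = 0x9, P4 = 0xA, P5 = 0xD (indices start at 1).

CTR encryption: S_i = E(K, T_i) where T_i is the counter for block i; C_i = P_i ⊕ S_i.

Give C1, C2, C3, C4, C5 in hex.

C1 = 0x9, C2 = 0x9, C3 = 0xF, C4 = 0xD, C5 = 0x5

C1: T = 0xC, S = E(K, T) = 0x4; 0xD ⊕ 0x4 = 0x9.
C2: T = 0xD, S = E(K, T) = 0x5; 0xC ⊕ 0x5 = 0x9.
C3: T = 0xE, S = E(K, T) = 0x6; 0x9 ⊕ 0x6 = 0xF.
C4: T = 0xF, S = E(K, T) = 0x7; 0xA ⊕ 0x7 = 0xD.
C5: T = 0x0, S = E(K, T) = 0x8; 0xD ⊕ 0x8 = 0x5.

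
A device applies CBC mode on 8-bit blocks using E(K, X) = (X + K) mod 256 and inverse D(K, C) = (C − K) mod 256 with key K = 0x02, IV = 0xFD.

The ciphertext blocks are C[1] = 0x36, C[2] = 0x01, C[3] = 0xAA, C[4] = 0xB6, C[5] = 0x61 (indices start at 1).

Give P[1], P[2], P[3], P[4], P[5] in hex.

P[1] = 0xC9, P[2] = 0xC9, P[3] = 0xA9, P[4] = 0x1E, P[5] = 0xE9

CBC decryption: P_i = D(K, C_i) ⊕ C_{i−1}, with C_{0} = IV.
P[1]: D(K, 0x36) = 0x34; 0x34 ⊕ 0xFD = 0xC9.
P[2]: D(K, 0x01) = 0xFF; 0xFF ⊕ 0x36 = 0xC9.
P[3]: D(K, 0xAA) = 0xA8; 0xA8 ⊕ 0x01 = 0xA9.
P[4]: D(K, 0xB6) = 0xB4; 0xB4 ⊕ 0xAA = 0x1E.
P[5]: D(K, 0x61) = 0x5F; 0x5F ⊕ 0xB6 = 0xE9.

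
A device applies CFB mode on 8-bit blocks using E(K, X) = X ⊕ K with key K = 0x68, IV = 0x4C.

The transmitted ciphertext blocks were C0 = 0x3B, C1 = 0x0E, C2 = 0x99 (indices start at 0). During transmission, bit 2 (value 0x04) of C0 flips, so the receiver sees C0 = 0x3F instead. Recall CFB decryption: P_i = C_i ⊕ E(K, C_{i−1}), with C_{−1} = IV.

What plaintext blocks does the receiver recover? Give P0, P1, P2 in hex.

Only C0 changed, to 0x3F. In CFB, a change in C_i flips the same bit in P_i and garbles P_{i+1}. Decrypting the received ciphertext:
P0: E(K, 0x4C) = 0x24; 0x3F ⊕ 0x24 = 0x1B.
P1: E(K, 0x3F) = 0x57; 0x0E ⊕ 0x57 = 0x59.
P2: E(K, 0x0E) = 0x66; 0x99 ⊕ 0x66 = 0xFF.
Blocks that differ from the original plaintext: P0, P1.

P0 = 0x1B, P1 = 0x59, P2 = 0xFF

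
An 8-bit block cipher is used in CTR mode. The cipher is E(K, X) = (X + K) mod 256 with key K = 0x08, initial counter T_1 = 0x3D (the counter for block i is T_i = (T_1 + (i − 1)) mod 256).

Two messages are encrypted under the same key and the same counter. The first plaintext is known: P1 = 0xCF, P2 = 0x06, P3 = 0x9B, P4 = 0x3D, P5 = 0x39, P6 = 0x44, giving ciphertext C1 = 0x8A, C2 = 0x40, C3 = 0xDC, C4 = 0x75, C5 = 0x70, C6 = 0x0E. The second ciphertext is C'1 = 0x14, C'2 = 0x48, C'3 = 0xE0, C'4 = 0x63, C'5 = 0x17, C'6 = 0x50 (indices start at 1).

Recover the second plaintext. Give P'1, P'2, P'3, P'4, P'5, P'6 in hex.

In CTR with a reused counter, both messages share the same keystream S_i, so C_i ⊕ C'_i = P_i ⊕ P'_i and thus P'_i = P_i ⊕ C_i ⊕ C'_i.
P'1: 0xCF ⊕ 0x8A ⊕ 0x14 = 0x51.
P'2: 0x06 ⊕ 0x40 ⊕ 0x48 = 0x0E.
P'3: 0x9B ⊕ 0xDC ⊕ 0xE0 = 0xA7.
P'4: 0x3D ⊕ 0x75 ⊕ 0x63 = 0x2B.
P'5: 0x39 ⊕ 0x70 ⊕ 0x17 = 0x5E.
P'6: 0x44 ⊕ 0x0E ⊕ 0x50 = 0x1A.

P'1 = 0x51, P'2 = 0x0E, P'3 = 0xA7, P'4 = 0x2B, P'5 = 0x5E, P'6 = 0x1A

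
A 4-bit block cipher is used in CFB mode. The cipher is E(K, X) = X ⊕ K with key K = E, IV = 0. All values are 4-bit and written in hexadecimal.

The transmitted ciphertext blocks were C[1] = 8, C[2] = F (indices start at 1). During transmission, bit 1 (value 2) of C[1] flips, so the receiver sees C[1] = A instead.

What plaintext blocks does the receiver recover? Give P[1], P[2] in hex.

CFB decryption: P_i = C_i ⊕ E(K, C_{i−1}), with C_{0} = IV.
Only C[1] changed, to A. In CFB, a change in C_i flips the same bit in P_i and garbles P_{i+1}. Decrypting the received ciphertext:
P[1]: E(K, 0) = E; A ⊕ E = 4.
P[2]: E(K, A) = 4; F ⊕ 4 = B.
Blocks that differ from the original plaintext: P[1], P[2].

P[1] = 4, P[2] = B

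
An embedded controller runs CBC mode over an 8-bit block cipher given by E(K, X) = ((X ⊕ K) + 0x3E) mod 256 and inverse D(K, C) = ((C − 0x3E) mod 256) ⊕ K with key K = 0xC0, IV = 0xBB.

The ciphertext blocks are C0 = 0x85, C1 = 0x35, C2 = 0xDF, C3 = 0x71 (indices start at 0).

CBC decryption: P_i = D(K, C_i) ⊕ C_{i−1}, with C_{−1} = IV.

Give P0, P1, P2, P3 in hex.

P0: D(K, 0x85) = 0x87; 0x87 ⊕ 0xBB = 0x3C.
P1: D(K, 0x35) = 0x37; 0x37 ⊕ 0x85 = 0xB2.
P2: D(K, 0xDF) = 0x61; 0x61 ⊕ 0x35 = 0x54.
P3: D(K, 0x71) = 0xF3; 0xF3 ⊕ 0xDF = 0x2C.

P0 = 0x3C, P1 = 0xB2, P2 = 0x54, P3 = 0x2C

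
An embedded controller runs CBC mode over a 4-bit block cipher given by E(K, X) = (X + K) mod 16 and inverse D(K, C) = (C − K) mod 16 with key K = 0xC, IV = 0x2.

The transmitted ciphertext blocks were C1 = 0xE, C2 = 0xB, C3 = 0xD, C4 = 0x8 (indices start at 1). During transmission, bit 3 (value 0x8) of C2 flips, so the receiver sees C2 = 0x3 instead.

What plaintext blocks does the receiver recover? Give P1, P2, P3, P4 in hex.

P1 = 0x0, P2 = 0x9, P3 = 0x2, P4 = 0x1

CBC decryption: P_i = D(K, C_i) ⊕ C_{i−1}, with C_{0} = IV.
Only C2 changed, to 0x3. In CBC, a change in C_i garbles P_i and flips the same bit in P_{i+1}. Decrypting the received ciphertext:
P1: D(K, 0xE) = 0x2; 0x2 ⊕ 0x2 = 0x0.
P2: D(K, 0x3) = 0x7; 0x7 ⊕ 0xE = 0x9.
P3: D(K, 0xD) = 0x1; 0x1 ⊕ 0x3 = 0x2.
P4: D(K, 0x8) = 0xC; 0xC ⊕ 0xD = 0x1.
Blocks that differ from the original plaintext: P2, P3.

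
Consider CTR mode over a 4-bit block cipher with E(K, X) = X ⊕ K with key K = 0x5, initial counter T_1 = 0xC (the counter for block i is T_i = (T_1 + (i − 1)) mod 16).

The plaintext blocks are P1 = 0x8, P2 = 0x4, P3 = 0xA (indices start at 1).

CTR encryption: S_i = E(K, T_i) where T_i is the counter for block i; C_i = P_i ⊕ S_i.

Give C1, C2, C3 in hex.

C1: T = 0xC, S = E(K, T) = 0x9; 0x8 ⊕ 0x9 = 0x1.
C2: T = 0xD, S = E(K, T) = 0x8; 0x4 ⊕ 0x8 = 0xC.
C3: T = 0xE, S = E(K, T) = 0xB; 0xA ⊕ 0xB = 0x1.

C1 = 0x1, C2 = 0xC, C3 = 0x1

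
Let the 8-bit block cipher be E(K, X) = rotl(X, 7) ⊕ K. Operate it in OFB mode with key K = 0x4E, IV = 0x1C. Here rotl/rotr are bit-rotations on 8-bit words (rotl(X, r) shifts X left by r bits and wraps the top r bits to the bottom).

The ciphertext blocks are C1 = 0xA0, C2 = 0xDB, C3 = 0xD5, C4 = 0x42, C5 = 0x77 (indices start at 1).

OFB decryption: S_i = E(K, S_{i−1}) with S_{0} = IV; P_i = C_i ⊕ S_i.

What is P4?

P4 = 0xB0

P1: S = E(K, 0x1C) = 0x40; 0xA0 ⊕ 0x40 = 0xE0.
P2: S = E(K, 0x40) = 0x6E; 0xDB ⊕ 0x6E = 0xB5.
P3: S = E(K, 0x6E) = 0x79; 0xD5 ⊕ 0x79 = 0xAC.
P4: S = E(K, 0x79) = 0xF2; 0x42 ⊕ 0xF2 = 0xB0.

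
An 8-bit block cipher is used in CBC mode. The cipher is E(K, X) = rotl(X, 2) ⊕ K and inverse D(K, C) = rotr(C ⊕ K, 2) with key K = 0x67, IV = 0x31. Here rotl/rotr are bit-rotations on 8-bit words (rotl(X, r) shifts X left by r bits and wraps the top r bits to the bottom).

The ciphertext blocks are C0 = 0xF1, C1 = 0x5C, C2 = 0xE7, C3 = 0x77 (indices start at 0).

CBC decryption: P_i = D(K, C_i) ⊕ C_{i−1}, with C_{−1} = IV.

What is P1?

P1 = 0x3F

P1: D(K, 0x5C) = 0xCE; 0xCE ⊕ 0xF1 = 0x3F.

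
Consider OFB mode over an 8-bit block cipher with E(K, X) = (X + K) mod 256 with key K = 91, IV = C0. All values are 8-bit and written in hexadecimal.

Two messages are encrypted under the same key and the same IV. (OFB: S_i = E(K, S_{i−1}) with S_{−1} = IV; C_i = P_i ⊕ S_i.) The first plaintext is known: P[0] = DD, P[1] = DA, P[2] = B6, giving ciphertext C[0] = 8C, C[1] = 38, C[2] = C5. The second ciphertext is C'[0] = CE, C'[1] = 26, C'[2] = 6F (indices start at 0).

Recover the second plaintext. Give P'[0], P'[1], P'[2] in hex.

P'[0] = 9F, P'[1] = C4, P'[2] = 1C

In OFB with a reused IV, both messages share the same keystream S_i, so C_i ⊕ C'_i = P_i ⊕ P'_i and thus P'_i = P_i ⊕ C_i ⊕ C'_i.
P'[0]: DD ⊕ 8C ⊕ CE = 9F.
P'[1]: DA ⊕ 38 ⊕ 26 = C4.
P'[2]: B6 ⊕ C5 ⊕ 6F = 1C.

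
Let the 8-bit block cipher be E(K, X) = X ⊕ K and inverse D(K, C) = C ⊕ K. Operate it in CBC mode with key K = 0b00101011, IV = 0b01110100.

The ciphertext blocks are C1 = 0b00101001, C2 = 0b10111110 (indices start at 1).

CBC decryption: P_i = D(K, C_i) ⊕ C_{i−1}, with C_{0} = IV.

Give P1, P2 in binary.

P1 = 0b01110110, P2 = 0b10111100

P1: D(K, 0b00101001) = 0b00000010; 0b00000010 ⊕ 0b01110100 = 0b01110110.
P2: D(K, 0b10111110) = 0b10010101; 0b10010101 ⊕ 0b00101001 = 0b10111100.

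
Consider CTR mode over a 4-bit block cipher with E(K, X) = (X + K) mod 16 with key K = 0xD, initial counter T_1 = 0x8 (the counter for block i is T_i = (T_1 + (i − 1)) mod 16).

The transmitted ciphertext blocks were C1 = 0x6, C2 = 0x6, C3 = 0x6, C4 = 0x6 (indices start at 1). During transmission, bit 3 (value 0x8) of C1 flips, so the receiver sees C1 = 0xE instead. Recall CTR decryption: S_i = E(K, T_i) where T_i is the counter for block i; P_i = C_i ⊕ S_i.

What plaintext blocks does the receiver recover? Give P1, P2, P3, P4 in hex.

P1 = 0xB, P2 = 0x0, P3 = 0x1, P4 = 0xE

Only C1 changed, to 0xE. In CTR, a change in C_i flips the same bit in P_i only; the keystream is unaffected. Decrypting the received ciphertext:
P1: T = 0x8, S = E(K, T) = 0x5; 0xE ⊕ 0x5 = 0xB.
P2: T = 0x9, S = E(K, T) = 0x6; 0x6 ⊕ 0x6 = 0x0.
P3: T = 0xA, S = E(K, T) = 0x7; 0x6 ⊕ 0x7 = 0x1.
P4: T = 0xB, S = E(K, T) = 0x8; 0x6 ⊕ 0x8 = 0xE.
Blocks that differ from the original plaintext: P1.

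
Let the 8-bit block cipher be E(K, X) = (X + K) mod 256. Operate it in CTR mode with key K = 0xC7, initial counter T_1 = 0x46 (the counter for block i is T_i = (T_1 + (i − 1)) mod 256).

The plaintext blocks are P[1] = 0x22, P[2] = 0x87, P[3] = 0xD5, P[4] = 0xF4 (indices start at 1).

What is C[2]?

C[2] = 0x89

CTR encryption: S_i = E(K, T_i) where T_i is the counter for block i; C_i = P_i ⊕ S_i.
C[1]: T = 0x46, S = E(K, T) = 0x0D; 0x22 ⊕ 0x0D = 0x2F.
C[2]: T = 0x47, S = E(K, T) = 0x0E; 0x87 ⊕ 0x0E = 0x89.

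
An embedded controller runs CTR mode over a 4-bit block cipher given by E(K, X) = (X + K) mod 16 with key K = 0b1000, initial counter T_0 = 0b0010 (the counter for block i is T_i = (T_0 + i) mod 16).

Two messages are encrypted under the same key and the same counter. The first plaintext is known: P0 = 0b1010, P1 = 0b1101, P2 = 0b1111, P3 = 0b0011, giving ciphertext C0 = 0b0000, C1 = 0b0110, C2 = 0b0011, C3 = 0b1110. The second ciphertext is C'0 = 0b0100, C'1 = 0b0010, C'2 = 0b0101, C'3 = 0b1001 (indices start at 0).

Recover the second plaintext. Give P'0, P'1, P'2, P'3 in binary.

In CTR with a reused counter, both messages share the same keystream S_i, so C_i ⊕ C'_i = P_i ⊕ P'_i and thus P'_i = P_i ⊕ C_i ⊕ C'_i.
P'0: 0b1010 ⊕ 0b0000 ⊕ 0b0100 = 0b1110.
P'1: 0b1101 ⊕ 0b0110 ⊕ 0b0010 = 0b1001.
P'2: 0b1111 ⊕ 0b0011 ⊕ 0b0101 = 0b1001.
P'3: 0b0011 ⊕ 0b1110 ⊕ 0b1001 = 0b0100.

P'0 = 0b1110, P'1 = 0b1001, P'2 = 0b1001, P'3 = 0b0100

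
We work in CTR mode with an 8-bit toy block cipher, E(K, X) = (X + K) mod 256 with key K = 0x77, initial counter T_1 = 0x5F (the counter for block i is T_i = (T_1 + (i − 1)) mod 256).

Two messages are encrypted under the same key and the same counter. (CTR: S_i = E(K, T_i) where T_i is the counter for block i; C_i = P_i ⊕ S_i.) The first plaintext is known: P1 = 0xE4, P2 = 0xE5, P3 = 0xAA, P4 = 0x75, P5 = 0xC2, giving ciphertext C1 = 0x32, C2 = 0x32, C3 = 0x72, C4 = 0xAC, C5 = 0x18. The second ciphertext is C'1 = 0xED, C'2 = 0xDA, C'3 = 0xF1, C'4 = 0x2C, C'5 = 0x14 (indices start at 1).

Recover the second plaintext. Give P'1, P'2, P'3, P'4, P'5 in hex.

In CTR with a reused counter, both messages share the same keystream S_i, so C_i ⊕ C'_i = P_i ⊕ P'_i and thus P'_i = P_i ⊕ C_i ⊕ C'_i.
P'1: 0xE4 ⊕ 0x32 ⊕ 0xED = 0x3B.
P'2: 0xE5 ⊕ 0x32 ⊕ 0xDA = 0x0D.
P'3: 0xAA ⊕ 0x72 ⊕ 0xF1 = 0x29.
P'4: 0x75 ⊕ 0xAC ⊕ 0x2C = 0xF5.
P'5: 0xC2 ⊕ 0x18 ⊕ 0x14 = 0xCE.

P'1 = 0x3B, P'2 = 0x0D, P'3 = 0x29, P'4 = 0xF5, P'5 = 0xCE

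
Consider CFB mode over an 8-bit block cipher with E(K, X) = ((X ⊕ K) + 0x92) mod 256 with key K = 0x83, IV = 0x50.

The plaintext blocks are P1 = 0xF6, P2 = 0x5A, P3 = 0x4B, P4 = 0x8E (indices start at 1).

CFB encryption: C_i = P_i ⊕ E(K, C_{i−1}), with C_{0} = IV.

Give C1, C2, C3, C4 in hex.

C1 = 0x93, C2 = 0xF8, C3 = 0x46, C4 = 0xD9

C1: E(K, 0x50) = 0x65; 0xF6 ⊕ 0x65 = 0x93.
C2: E(K, 0x93) = 0xA2; 0x5A ⊕ 0xA2 = 0xF8.
C3: E(K, 0xF8) = 0x0D; 0x4B ⊕ 0x0D = 0x46.
C4: E(K, 0x46) = 0x57; 0x8E ⊕ 0x57 = 0xD9.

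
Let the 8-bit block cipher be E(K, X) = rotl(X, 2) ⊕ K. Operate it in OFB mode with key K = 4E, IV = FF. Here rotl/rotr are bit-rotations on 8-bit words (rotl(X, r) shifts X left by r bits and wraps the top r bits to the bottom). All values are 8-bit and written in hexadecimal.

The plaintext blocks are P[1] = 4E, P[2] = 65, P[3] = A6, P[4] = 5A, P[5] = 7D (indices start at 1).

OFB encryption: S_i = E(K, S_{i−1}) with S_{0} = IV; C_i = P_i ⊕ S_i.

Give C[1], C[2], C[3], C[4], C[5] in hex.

C[1]: S = E(K, FF) = B1; 4E ⊕ B1 = FF.
C[2]: S = E(K, B1) = 88; 65 ⊕ 88 = ED.
C[3]: S = E(K, 88) = 6C; A6 ⊕ 6C = CA.
C[4]: S = E(K, 6C) = FF; 5A ⊕ FF = A5.
C[5]: S = E(K, FF) = B1; 7D ⊕ B1 = CC.

C[1] = FF, C[2] = ED, C[3] = CA, C[4] = A5, C[5] = CC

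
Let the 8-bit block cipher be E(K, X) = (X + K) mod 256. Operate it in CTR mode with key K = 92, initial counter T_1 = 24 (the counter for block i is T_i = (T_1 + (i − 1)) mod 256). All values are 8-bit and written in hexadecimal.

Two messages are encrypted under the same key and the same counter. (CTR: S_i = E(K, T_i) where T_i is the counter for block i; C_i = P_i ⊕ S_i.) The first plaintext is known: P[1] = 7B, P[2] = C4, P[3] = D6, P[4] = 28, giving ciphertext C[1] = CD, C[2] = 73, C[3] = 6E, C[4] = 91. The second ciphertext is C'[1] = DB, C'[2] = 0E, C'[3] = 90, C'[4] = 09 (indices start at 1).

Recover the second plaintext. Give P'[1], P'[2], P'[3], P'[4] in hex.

In CTR with a reused counter, both messages share the same keystream S_i, so C_i ⊕ C'_i = P_i ⊕ P'_i and thus P'_i = P_i ⊕ C_i ⊕ C'_i.
P'[1]: 7B ⊕ CD ⊕ DB = 6D.
P'[2]: C4 ⊕ 73 ⊕ 0E = B9.
P'[3]: D6 ⊕ 6E ⊕ 90 = 28.
P'[4]: 28 ⊕ 91 ⊕ 09 = B0.

P'[1] = 6D, P'[2] = B9, P'[3] = 28, P'[4] = B0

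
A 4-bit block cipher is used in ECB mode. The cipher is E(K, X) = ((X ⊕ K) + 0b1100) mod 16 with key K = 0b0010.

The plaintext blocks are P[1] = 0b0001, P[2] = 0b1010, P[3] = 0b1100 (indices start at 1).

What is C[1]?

C[1] = 0b1111

ECB encryption: C_i = E(K, P_i).
C[1]: E(K, 0b0001) = 0b1111.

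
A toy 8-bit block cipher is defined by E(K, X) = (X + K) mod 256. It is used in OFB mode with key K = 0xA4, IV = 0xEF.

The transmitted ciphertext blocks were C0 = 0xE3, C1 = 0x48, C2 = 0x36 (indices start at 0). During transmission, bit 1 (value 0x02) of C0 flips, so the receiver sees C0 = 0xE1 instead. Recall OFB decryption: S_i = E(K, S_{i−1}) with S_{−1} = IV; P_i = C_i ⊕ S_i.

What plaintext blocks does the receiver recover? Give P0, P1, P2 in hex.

Only C0 changed, to 0xE1. In OFB, a change in C_i flips the same bit in P_i only; the keystream is unaffected. Decrypting the received ciphertext:
P0: S = E(K, 0xEF) = 0x93; 0xE1 ⊕ 0x93 = 0x72.
P1: S = E(K, 0x93) = 0x37; 0x48 ⊕ 0x37 = 0x7F.
P2: S = E(K, 0x37) = 0xDB; 0x36 ⊕ 0xDB = 0xED.
Blocks that differ from the original plaintext: P0.

P0 = 0x72, P1 = 0x7F, P2 = 0xED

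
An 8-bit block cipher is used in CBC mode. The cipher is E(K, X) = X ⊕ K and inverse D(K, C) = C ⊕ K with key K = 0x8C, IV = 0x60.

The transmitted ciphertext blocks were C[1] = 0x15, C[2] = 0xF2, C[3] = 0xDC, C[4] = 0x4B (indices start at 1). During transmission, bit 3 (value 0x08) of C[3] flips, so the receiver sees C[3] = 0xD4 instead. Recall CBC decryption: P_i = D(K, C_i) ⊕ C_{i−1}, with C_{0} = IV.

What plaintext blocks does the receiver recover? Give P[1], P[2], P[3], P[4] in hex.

Only C[3] changed, to 0xD4. In CBC, a change in C_i garbles P_i and flips the same bit in P_{i+1}. Decrypting the received ciphertext:
P[1]: D(K, 0x15) = 0x99; 0x99 ⊕ 0x60 = 0xF9.
P[2]: D(K, 0xF2) = 0x7E; 0x7E ⊕ 0x15 = 0x6B.
P[3]: D(K, 0xD4) = 0x58; 0x58 ⊕ 0xF2 = 0xAA.
P[4]: D(K, 0x4B) = 0xC7; 0xC7 ⊕ 0xD4 = 0x13.
Blocks that differ from the original plaintext: P[3], P[4].

P[1] = 0xF9, P[2] = 0x6B, P[3] = 0xAA, P[4] = 0x13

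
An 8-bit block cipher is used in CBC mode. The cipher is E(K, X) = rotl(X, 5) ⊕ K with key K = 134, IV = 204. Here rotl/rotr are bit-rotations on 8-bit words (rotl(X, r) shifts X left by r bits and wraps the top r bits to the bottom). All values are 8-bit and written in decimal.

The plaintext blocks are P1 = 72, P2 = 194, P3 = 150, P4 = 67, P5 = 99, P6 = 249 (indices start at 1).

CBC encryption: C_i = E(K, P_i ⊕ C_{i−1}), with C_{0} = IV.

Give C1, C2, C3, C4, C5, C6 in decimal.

C1 = 22, C2 = 28, C3 = 215, C4 = 20, C5 = 104, C6 = 180

C1: P1 ⊕ 204 = 132; E(K, 132) = 22.
C2: P2 ⊕ 22 = 212; E(K, 212) = 28.
C3: P3 ⊕ 28 = 138; E(K, 138) = 215.
C4: P4 ⊕ 215 = 148; E(K, 148) = 20.
C5: P5 ⊕ 20 = 119; E(K, 119) = 104.
C6: P6 ⊕ 104 = 145; E(K, 145) = 180.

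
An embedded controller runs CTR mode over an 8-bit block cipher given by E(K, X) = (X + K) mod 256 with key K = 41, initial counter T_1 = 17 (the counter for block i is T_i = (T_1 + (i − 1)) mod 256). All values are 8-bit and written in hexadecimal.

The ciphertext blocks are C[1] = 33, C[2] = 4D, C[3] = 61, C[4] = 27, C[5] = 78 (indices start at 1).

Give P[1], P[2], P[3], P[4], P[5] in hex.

CTR decryption: S_i = E(K, T_i) where T_i is the counter for block i; P_i = C_i ⊕ S_i.
P[1]: T = 17, S = E(K, T) = 58; 33 ⊕ 58 = 6B.
P[2]: T = 18, S = E(K, T) = 59; 4D ⊕ 59 = 14.
P[3]: T = 19, S = E(K, T) = 5A; 61 ⊕ 5A = 3B.
P[4]: T = 1A, S = E(K, T) = 5B; 27 ⊕ 5B = 7C.
P[5]: T = 1B, S = E(K, T) = 5C; 78 ⊕ 5C = 24.

P[1] = 6B, P[2] = 14, P[3] = 3B, P[4] = 7C, P[5] = 24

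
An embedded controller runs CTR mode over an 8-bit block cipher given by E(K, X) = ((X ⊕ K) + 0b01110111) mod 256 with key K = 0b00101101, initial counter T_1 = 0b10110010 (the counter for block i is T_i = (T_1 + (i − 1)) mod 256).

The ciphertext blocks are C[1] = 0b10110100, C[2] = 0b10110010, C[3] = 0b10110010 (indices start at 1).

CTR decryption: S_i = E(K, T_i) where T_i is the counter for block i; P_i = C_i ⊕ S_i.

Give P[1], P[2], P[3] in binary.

P[1]: T = 0b10110010, S = E(K, T) = 0b00010110; 0b10110100 ⊕ 0b00010110 = 0b10100010.
P[2]: T = 0b10110011, S = E(K, T) = 0b00010101; 0b10110010 ⊕ 0b00010101 = 0b10100111.
P[3]: T = 0b10110100, S = E(K, T) = 0b00010000; 0b10110010 ⊕ 0b00010000 = 0b10100010.

P[1] = 0b10100010, P[2] = 0b10100111, P[3] = 0b10100010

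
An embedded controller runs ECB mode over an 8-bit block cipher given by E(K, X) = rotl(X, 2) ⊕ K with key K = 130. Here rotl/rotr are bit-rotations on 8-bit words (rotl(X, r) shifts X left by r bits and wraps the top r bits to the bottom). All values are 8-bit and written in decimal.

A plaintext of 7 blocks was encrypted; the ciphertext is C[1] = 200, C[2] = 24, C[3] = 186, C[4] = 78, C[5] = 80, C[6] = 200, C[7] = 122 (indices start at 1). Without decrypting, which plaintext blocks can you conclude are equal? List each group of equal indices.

P[1] = P[6]

ECB encrypts each block independently with the same key, so equal ciphertext blocks imply equal plaintext blocks.
C[1] = C[6] = 200, so P[1] = P[6].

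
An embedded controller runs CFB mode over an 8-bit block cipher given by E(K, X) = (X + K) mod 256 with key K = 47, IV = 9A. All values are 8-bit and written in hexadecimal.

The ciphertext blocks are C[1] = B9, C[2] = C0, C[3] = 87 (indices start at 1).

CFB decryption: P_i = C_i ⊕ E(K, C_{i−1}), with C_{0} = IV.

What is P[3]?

P[3]: E(K, C0) = 07; 87 ⊕ 07 = 80.

P[3] = 80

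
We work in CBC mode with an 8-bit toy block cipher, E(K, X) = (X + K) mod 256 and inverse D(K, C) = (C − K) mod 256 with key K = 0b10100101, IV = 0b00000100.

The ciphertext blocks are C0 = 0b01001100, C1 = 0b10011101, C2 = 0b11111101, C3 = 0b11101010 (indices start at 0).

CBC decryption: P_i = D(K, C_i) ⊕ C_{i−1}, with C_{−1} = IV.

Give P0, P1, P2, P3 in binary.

P0: D(K, 0b01001100) = 0b10100111; 0b10100111 ⊕ 0b00000100 = 0b10100011.
P1: D(K, 0b10011101) = 0b11111000; 0b11111000 ⊕ 0b01001100 = 0b10110100.
P2: D(K, 0b11111101) = 0b01011000; 0b01011000 ⊕ 0b10011101 = 0b11000101.
P3: D(K, 0b11101010) = 0b01000101; 0b01000101 ⊕ 0b11111101 = 0b10111000.

P0 = 0b10100011, P1 = 0b10110100, P2 = 0b11000101, P3 = 0b10111000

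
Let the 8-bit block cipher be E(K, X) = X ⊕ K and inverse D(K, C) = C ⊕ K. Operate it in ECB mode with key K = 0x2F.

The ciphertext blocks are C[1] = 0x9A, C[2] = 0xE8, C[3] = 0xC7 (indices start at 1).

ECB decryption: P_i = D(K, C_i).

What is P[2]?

P[2]: D(K, 0xE8) = 0xC7.

P[2] = 0xC7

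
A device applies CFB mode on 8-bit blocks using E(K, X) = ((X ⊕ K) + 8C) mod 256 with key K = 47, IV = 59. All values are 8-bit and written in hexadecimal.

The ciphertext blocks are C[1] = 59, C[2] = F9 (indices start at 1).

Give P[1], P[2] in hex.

P[1] = F3, P[2] = 53

CFB decryption: P_i = C_i ⊕ E(K, C_{i−1}), with C_{0} = IV.
P[1]: E(K, 59) = AA; 59 ⊕ AA = F3.
P[2]: E(K, 59) = AA; F9 ⊕ AA = 53.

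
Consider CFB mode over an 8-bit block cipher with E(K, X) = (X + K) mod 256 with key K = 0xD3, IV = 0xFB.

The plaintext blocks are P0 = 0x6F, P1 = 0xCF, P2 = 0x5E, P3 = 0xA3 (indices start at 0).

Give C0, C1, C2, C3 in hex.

C0 = 0xA1, C1 = 0xBB, C2 = 0xD0, C3 = 0x00

CFB encryption: C_i = P_i ⊕ E(K, C_{i−1}), with C_{−1} = IV.
C0: E(K, 0xFB) = 0xCE; 0x6F ⊕ 0xCE = 0xA1.
C1: E(K, 0xA1) = 0x74; 0xCF ⊕ 0x74 = 0xBB.
C2: E(K, 0xBB) = 0x8E; 0x5E ⊕ 0x8E = 0xD0.
C3: E(K, 0xD0) = 0xA3; 0xA3 ⊕ 0xA3 = 0x00.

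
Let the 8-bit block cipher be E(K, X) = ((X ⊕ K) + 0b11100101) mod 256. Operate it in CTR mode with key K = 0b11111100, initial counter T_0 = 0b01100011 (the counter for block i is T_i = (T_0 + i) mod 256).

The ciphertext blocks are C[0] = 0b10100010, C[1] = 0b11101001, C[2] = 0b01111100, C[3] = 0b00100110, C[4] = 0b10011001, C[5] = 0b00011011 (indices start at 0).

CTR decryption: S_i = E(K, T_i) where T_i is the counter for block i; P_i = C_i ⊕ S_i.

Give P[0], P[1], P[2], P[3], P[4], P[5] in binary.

P[0]: T = 0b01100011, S = E(K, T) = 0b10000100; 0b10100010 ⊕ 0b10000100 = 0b00100110.
P[1]: T = 0b01100100, S = E(K, T) = 0b01111101; 0b11101001 ⊕ 0b01111101 = 0b10010100.
P[2]: T = 0b01100101, S = E(K, T) = 0b01111110; 0b01111100 ⊕ 0b01111110 = 0b00000010.
P[3]: T = 0b01100110, S = E(K, T) = 0b01111111; 0b00100110 ⊕ 0b01111111 = 0b01011001.
P[4]: T = 0b01100111, S = E(K, T) = 0b10000000; 0b10011001 ⊕ 0b10000000 = 0b00011001.
P[5]: T = 0b01101000, S = E(K, T) = 0b01111001; 0b00011011 ⊕ 0b01111001 = 0b01100010.

P[0] = 0b00100110, P[1] = 0b10010100, P[2] = 0b00000010, P[3] = 0b01011001, P[4] = 0b00011001, P[5] = 0b01100010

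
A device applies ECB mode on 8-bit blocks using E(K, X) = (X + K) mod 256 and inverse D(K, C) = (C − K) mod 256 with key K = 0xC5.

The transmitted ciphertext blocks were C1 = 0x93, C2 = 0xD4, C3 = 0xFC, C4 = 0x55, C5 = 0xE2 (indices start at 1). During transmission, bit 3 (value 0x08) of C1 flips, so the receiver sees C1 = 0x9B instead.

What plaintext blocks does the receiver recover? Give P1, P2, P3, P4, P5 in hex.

ECB decryption: P_i = D(K, C_i).
Only C1 changed, to 0x9B. In ECB, a change in C_i affects only P_i. Decrypting the received ciphertext:
P1: D(K, 0x9B) = 0xD6.
P2: D(K, 0xD4) = 0x0F.
P3: D(K, 0xFC) = 0x37.
P4: D(K, 0x55) = 0x90.
P5: D(K, 0xE2) = 0x1D.
Blocks that differ from the original plaintext: P1.

P1 = 0xD6, P2 = 0x0F, P3 = 0x37, P4 = 0x90, P5 = 0x1D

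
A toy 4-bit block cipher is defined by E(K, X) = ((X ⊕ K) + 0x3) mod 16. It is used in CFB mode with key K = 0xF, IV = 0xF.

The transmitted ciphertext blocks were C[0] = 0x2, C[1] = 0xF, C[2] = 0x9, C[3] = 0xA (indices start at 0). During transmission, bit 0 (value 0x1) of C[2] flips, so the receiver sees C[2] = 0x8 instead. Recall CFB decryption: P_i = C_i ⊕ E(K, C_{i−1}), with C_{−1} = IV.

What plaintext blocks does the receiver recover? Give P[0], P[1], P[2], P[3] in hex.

Only C[2] changed, to 0x8. In CFB, a change in C_i flips the same bit in P_i and garbles P_{i+1}. Decrypting the received ciphertext:
P[0]: E(K, 0xF) = 0x3; 0x2 ⊕ 0x3 = 0x1.
P[1]: E(K, 0x2) = 0x0; 0xF ⊕ 0x0 = 0xF.
P[2]: E(K, 0xF) = 0x3; 0x8 ⊕ 0x3 = 0xB.
P[3]: E(K, 0x8) = 0xA; 0xA ⊕ 0xA = 0x0.
Blocks that differ from the original plaintext: P[2], P[3].

P[0] = 0x1, P[1] = 0xF, P[2] = 0xB, P[3] = 0x0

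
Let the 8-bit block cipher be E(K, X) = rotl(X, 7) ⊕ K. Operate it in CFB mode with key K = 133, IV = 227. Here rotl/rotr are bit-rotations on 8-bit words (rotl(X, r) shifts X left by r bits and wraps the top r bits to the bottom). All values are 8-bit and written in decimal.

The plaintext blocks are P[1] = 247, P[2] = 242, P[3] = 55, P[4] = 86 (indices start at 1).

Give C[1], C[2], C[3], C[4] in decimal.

CFB encryption: C_i = P_i ⊕ E(K, C_{i−1}), with C_{0} = IV.
C[1]: E(K, 227) = 116; 247 ⊕ 116 = 131.
C[2]: E(K, 131) = 68; 242 ⊕ 68 = 182.
C[3]: E(K, 182) = 222; 55 ⊕ 222 = 233.
C[4]: E(K, 233) = 113; 86 ⊕ 113 = 39.

C[1] = 131, C[2] = 182, C[3] = 233, C[4] = 39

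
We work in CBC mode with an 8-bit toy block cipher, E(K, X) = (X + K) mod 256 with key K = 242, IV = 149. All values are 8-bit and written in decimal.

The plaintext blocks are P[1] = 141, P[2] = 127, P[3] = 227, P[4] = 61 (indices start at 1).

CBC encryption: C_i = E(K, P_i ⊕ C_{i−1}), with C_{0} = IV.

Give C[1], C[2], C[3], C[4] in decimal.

C[1] = 10, C[2] = 103, C[3] = 118, C[4] = 61

C[1]: P[1] ⊕ 149 = 24; E(K, 24) = 10.
C[2]: P[2] ⊕ 10 = 117; E(K, 117) = 103.
C[3]: P[3] ⊕ 103 = 132; E(K, 132) = 118.
C[4]: P[4] ⊕ 118 = 75; E(K, 75) = 61.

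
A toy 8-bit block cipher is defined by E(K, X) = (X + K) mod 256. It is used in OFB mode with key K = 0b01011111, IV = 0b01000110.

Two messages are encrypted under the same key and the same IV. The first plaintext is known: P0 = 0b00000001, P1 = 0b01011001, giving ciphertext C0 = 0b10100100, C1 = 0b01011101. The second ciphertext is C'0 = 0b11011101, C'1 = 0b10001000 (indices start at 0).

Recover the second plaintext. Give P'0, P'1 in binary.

P'0 = 0b01111000, P'1 = 0b10001100

In OFB with a reused IV, both messages share the same keystream S_i, so C_i ⊕ C'_i = P_i ⊕ P'_i and thus P'_i = P_i ⊕ C_i ⊕ C'_i.
P'0: 0b00000001 ⊕ 0b10100100 ⊕ 0b11011101 = 0b01111000.
P'1: 0b01011001 ⊕ 0b01011101 ⊕ 0b10001000 = 0b10001100.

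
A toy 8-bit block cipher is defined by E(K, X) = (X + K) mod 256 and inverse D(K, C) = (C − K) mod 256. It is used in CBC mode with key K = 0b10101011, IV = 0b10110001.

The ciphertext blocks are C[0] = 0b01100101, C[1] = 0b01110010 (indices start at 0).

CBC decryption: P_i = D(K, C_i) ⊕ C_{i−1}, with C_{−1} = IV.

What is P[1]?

P[1]: D(K, 0b01110010) = 0b11000111; 0b11000111 ⊕ 0b01100101 = 0b10100010.

P[1] = 0b10100010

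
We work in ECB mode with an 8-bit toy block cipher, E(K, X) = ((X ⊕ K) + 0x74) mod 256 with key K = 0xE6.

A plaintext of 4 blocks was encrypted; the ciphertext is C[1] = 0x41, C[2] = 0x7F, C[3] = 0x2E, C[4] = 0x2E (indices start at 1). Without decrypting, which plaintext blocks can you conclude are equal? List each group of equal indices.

ECB encrypts each block independently with the same key, so equal ciphertext blocks imply equal plaintext blocks.
C[3] = C[4] = 0x2E, so P[3] = P[4].

P[3] = P[4]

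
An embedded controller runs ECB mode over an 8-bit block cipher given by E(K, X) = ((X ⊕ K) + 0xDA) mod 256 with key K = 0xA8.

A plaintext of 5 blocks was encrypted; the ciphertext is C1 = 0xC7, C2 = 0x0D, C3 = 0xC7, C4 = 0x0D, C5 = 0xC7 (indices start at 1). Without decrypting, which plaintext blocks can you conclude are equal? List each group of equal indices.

ECB encrypts each block independently with the same key, so equal ciphertext blocks imply equal plaintext blocks.
C1 = C3 = C5 = 0xC7, so P1 = P3 = P5.
C2 = C4 = 0x0D, so P2 = P4.

P1 = P3 = P5; P2 = P4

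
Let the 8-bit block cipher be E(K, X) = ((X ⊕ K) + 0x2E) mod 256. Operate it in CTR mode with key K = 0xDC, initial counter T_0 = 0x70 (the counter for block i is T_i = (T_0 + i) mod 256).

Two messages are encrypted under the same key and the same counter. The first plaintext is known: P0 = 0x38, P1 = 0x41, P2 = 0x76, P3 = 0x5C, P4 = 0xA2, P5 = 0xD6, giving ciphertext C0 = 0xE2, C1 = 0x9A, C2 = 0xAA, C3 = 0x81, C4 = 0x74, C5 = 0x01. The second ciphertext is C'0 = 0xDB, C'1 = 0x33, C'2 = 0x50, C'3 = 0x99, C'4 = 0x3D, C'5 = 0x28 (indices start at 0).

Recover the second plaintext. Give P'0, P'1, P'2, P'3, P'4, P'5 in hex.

In CTR with a reused counter, both messages share the same keystream S_i, so C_i ⊕ C'_i = P_i ⊕ P'_i and thus P'_i = P_i ⊕ C_i ⊕ C'_i.
P'0: 0x38 ⊕ 0xE2 ⊕ 0xDB = 0x01.
P'1: 0x41 ⊕ 0x9A ⊕ 0x33 = 0xE8.
P'2: 0x76 ⊕ 0xAA ⊕ 0x50 = 0x8C.
P'3: 0x5C ⊕ 0x81 ⊕ 0x99 = 0x44.
P'4: 0xA2 ⊕ 0x74 ⊕ 0x3D = 0xEB.
P'5: 0xD6 ⊕ 0x01 ⊕ 0x28 = 0xFF.

P'0 = 0x01, P'1 = 0xE8, P'2 = 0x8C, P'3 = 0x44, P'4 = 0xEB, P'5 = 0xFF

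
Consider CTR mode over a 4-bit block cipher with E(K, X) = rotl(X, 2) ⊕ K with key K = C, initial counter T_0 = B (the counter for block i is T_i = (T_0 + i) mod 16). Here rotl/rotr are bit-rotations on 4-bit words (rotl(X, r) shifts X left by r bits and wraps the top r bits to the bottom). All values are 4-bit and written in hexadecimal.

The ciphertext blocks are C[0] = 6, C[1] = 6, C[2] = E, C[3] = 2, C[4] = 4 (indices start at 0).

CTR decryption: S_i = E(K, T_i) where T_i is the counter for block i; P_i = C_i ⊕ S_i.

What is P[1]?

P[1] = 9

P[1]: T = C, S = E(K, T) = F; 6 ⊕ F = 9.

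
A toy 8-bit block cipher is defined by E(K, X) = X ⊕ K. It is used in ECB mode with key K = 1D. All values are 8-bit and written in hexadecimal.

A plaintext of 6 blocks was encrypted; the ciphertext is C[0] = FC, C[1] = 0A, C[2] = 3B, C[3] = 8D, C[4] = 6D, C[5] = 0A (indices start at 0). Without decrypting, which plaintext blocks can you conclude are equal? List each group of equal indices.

P[1] = P[5]

ECB encrypts each block independently with the same key, so equal ciphertext blocks imply equal plaintext blocks.
C[1] = C[5] = 0A, so P[1] = P[5].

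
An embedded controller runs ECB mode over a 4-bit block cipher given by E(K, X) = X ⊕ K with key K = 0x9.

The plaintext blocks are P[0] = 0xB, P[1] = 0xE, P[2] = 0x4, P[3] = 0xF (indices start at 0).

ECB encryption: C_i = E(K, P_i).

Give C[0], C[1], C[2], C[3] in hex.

C[0]: E(K, 0xB) = 0x2.
C[1]: E(K, 0xE) = 0x7.
C[2]: E(K, 0x4) = 0xD.
C[3]: E(K, 0xF) = 0x6.

C[0] = 0x2, C[1] = 0x7, C[2] = 0xD, C[3] = 0x6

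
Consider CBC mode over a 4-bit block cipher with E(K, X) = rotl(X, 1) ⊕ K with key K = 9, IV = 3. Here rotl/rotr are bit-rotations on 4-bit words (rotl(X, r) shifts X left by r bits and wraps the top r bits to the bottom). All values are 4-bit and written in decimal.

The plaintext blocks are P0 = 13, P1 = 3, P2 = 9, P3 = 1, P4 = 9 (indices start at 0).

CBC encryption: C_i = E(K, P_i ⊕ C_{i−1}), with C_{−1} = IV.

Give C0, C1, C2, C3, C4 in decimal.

C0: P0 ⊕ 3 = 14; E(K, 14) = 4.
C1: P1 ⊕ 4 = 7; E(K, 7) = 7.
C2: P2 ⊕ 7 = 14; E(K, 14) = 4.
C3: P3 ⊕ 4 = 5; E(K, 5) = 3.
C4: P4 ⊕ 3 = 10; E(K, 10) = 12.

C0 = 4, C1 = 7, C2 = 4, C3 = 3, C4 = 12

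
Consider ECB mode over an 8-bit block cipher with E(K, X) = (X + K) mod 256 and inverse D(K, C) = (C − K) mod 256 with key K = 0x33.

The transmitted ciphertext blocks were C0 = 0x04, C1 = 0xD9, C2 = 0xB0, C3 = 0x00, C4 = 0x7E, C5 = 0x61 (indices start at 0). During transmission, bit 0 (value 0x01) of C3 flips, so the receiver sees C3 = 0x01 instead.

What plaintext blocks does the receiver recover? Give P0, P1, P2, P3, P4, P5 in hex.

P0 = 0xD1, P1 = 0xA6, P2 = 0x7D, P3 = 0xCE, P4 = 0x4B, P5 = 0x2E

ECB decryption: P_i = D(K, C_i).
Only C3 changed, to 0x01. In ECB, a change in C_i affects only P_i. Decrypting the received ciphertext:
P0: D(K, 0x04) = 0xD1.
P1: D(K, 0xD9) = 0xA6.
P2: D(K, 0xB0) = 0x7D.
P3: D(K, 0x01) = 0xCE.
P4: D(K, 0x7E) = 0x4B.
P5: D(K, 0x61) = 0x2E.
Blocks that differ from the original plaintext: P3.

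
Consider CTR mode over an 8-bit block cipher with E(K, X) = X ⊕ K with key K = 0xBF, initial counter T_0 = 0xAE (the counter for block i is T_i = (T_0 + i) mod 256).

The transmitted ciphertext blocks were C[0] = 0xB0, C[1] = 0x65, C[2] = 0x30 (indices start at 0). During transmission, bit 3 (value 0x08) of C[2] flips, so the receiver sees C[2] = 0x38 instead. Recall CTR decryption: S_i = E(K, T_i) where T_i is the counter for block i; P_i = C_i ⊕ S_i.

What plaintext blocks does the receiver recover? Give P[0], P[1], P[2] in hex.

P[0] = 0xA1, P[1] = 0x75, P[2] = 0x37

Only C[2] changed, to 0x38. In CTR, a change in C_i flips the same bit in P_i only; the keystream is unaffected. Decrypting the received ciphertext:
P[0]: T = 0xAE, S = E(K, T) = 0x11; 0xB0 ⊕ 0x11 = 0xA1.
P[1]: T = 0xAF, S = E(K, T) = 0x10; 0x65 ⊕ 0x10 = 0x75.
P[2]: T = 0xB0, S = E(K, T) = 0x0F; 0x38 ⊕ 0x0F = 0x37.
Blocks that differ from the original plaintext: P[2].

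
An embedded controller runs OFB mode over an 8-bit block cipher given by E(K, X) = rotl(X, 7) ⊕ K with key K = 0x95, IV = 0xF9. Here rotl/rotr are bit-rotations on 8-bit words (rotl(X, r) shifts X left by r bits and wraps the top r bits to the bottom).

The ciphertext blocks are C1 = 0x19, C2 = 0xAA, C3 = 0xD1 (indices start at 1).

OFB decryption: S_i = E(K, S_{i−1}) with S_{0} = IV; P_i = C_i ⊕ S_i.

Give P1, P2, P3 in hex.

P1: S = E(K, 0xF9) = 0x69; 0x19 ⊕ 0x69 = 0x70.
P2: S = E(K, 0x69) = 0x21; 0xAA ⊕ 0x21 = 0x8B.
P3: S = E(K, 0x21) = 0x05; 0xD1 ⊕ 0x05 = 0xD4.

P1 = 0x70, P2 = 0x8B, P3 = 0xD4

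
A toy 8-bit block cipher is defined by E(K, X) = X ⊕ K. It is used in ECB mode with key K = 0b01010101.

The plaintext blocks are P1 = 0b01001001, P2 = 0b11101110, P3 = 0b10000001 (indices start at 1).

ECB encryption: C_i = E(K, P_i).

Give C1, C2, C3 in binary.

C1 = 0b00011100, C2 = 0b10111011, C3 = 0b11010100

C1: E(K, 0b01001001) = 0b00011100.
C2: E(K, 0b11101110) = 0b10111011.
C3: E(K, 0b10000001) = 0b11010100.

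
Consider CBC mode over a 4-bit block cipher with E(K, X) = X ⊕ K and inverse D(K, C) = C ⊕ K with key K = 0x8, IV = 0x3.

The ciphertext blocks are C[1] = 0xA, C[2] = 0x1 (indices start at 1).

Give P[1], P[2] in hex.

CBC decryption: P_i = D(K, C_i) ⊕ C_{i−1}, with C_{0} = IV.
P[1]: D(K, 0xA) = 0x2; 0x2 ⊕ 0x3 = 0x1.
P[2]: D(K, 0x1) = 0x9; 0x9 ⊕ 0xA = 0x3.

P[1] = 0x1, P[2] = 0x3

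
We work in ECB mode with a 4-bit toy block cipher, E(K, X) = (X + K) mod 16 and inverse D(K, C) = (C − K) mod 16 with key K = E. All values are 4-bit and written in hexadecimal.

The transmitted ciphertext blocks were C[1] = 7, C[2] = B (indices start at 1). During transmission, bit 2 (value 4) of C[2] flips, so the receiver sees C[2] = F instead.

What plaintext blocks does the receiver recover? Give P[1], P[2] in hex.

P[1] = 9, P[2] = 1

ECB decryption: P_i = D(K, C_i).
Only C[2] changed, to F. In ECB, a change in C_i affects only P_i. Decrypting the received ciphertext:
P[1]: D(K, 7) = 9.
P[2]: D(K, F) = 1.
Blocks that differ from the original plaintext: P[2].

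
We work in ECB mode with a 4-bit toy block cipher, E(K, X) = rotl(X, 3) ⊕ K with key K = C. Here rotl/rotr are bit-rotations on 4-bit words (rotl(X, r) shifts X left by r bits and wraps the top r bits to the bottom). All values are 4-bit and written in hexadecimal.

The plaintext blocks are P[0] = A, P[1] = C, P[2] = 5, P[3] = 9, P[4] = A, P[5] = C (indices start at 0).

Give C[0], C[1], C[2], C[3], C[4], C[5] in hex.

ECB encryption: C_i = E(K, P_i).
C[0]: E(K, A) = 9.
C[1]: E(K, C) = A.
C[2]: E(K, 5) = 6.
C[3]: E(K, 9) = 0.
C[4]: E(K, A) = 9.
C[5]: E(K, C) = A.

C[0] = 9, C[1] = A, C[2] = 6, C[3] = 0, C[4] = 9, C[5] = A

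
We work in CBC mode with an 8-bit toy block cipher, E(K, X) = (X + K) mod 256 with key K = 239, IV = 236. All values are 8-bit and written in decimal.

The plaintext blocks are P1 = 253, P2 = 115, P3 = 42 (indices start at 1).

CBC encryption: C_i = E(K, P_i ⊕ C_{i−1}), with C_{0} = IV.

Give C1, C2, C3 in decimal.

C1: P1 ⊕ 236 = 17; E(K, 17) = 0.
C2: P2 ⊕ 0 = 115; E(K, 115) = 98.
C3: P3 ⊕ 98 = 72; E(K, 72) = 55.

C1 = 0, C2 = 98, C3 = 55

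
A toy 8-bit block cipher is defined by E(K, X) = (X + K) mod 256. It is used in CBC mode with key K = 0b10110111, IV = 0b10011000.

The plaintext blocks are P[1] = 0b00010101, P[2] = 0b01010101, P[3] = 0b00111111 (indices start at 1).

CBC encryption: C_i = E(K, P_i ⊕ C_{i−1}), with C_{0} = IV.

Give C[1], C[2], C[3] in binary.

C[1] = 0b01000100, C[2] = 0b11001000, C[3] = 0b10101110

C[1]: P[1] ⊕ 0b10011000 = 0b10001101; E(K, 0b10001101) = 0b01000100.
C[2]: P[2] ⊕ 0b01000100 = 0b00010001; E(K, 0b00010001) = 0b11001000.
C[3]: P[3] ⊕ 0b11001000 = 0b11110111; E(K, 0b11110111) = 0b10101110.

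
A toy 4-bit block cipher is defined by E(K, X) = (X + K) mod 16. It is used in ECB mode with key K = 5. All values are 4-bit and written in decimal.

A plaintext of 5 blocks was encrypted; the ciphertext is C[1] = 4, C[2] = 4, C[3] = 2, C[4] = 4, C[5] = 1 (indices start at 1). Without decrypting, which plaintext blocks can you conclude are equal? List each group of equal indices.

ECB encrypts each block independently with the same key, so equal ciphertext blocks imply equal plaintext blocks.
C[1] = C[2] = C[4] = 4, so P[1] = P[2] = P[4].

P[1] = P[2] = P[4]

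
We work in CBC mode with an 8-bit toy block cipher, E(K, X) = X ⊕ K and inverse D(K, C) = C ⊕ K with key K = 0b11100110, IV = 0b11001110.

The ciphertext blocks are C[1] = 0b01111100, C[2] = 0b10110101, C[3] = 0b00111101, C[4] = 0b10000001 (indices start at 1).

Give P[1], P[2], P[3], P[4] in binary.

P[1] = 0b01010100, P[2] = 0b00101111, P[3] = 0b01101110, P[4] = 0b01011010

CBC decryption: P_i = D(K, C_i) ⊕ C_{i−1}, with C_{0} = IV.
P[1]: D(K, 0b01111100) = 0b10011010; 0b10011010 ⊕ 0b11001110 = 0b01010100.
P[2]: D(K, 0b10110101) = 0b01010011; 0b01010011 ⊕ 0b01111100 = 0b00101111.
P[3]: D(K, 0b00111101) = 0b11011011; 0b11011011 ⊕ 0b10110101 = 0b01101110.
P[4]: D(K, 0b10000001) = 0b01100111; 0b01100111 ⊕ 0b00111101 = 0b01011010.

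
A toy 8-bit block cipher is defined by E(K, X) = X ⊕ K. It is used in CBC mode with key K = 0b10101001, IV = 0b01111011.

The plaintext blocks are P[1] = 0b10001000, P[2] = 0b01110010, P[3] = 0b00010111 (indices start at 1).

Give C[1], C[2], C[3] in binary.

CBC encryption: C_i = E(K, P_i ⊕ C_{i−1}), with C_{0} = IV.
C[1]: P[1] ⊕ 0b01111011 = 0b11110011; E(K, 0b11110011) = 0b01011010.
C[2]: P[2] ⊕ 0b01011010 = 0b00101000; E(K, 0b00101000) = 0b10000001.
C[3]: P[3] ⊕ 0b10000001 = 0b10010110; E(K, 0b10010110) = 0b00111111.

C[1] = 0b01011010, C[2] = 0b10000001, C[3] = 0b00111111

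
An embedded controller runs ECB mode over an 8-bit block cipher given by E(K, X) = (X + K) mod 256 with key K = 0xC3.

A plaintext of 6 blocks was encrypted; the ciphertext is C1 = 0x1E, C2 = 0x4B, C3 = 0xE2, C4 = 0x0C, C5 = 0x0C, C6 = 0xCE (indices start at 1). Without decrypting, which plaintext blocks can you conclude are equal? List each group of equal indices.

ECB encrypts each block independently with the same key, so equal ciphertext blocks imply equal plaintext blocks.
C4 = C5 = 0x0C, so P4 = P5.

P4 = P5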